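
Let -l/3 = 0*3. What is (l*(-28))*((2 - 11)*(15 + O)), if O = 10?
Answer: 0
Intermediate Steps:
l = 0 (l = -0*3 = -3*0 = 0)
(l*(-28))*((2 - 11)*(15 + O)) = (0*(-28))*((2 - 11)*(15 + 10)) = 0*(-9*25) = 0*(-225) = 0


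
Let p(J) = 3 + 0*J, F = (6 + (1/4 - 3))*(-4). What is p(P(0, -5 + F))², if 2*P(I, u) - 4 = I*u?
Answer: 9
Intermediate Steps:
F = -13 (F = (6 + (¼ - 3))*(-4) = (6 - 11/4)*(-4) = (13/4)*(-4) = -13)
P(I, u) = 2 + I*u/2 (P(I, u) = 2 + (I*u)/2 = 2 + I*u/2)
p(J) = 3 (p(J) = 3 + 0 = 3)
p(P(0, -5 + F))² = 3² = 9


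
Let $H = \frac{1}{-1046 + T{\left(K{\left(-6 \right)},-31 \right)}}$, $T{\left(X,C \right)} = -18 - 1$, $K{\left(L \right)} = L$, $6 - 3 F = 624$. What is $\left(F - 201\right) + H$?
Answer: $- \frac{433456}{1065} \approx -407.0$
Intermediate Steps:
$F = -206$ ($F = 2 - 208 = -206$)
$T{\left(X,C \right)} = -19$ ($T{\left(X,C \right)} = -18 - 1 = -19$)
$H = - \frac{1}{1065}$ ($H = \frac{1}{-1046 - 19} = \frac{1}{-1065} = - \frac{1}{1065} \approx -0.00093897$)
$\left(F - 201\right) + H = \left(-206 - 201\right) - \frac{1}{1065} = -407 - \frac{1}{1065} = - \frac{433456}{1065}$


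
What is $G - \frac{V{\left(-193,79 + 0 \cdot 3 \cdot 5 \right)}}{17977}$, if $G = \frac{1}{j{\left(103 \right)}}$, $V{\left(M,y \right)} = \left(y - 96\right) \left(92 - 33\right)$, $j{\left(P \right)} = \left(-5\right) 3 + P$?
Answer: $\frac{106241}{1581976} \approx 0.067157$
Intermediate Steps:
$j{\left(P \right)} = -15 + P$
$V{\left(M,y \right)} = -5664 + 59 y$ ($V{\left(M,y \right)} = \left(-96 + y\right) 59 = -5664 + 59 y$)
$G = \frac{1}{88}$ ($G = \frac{1}{-15 + 103} = \frac{1}{88} \approx 0.011364$)
$G - \frac{V{\left(-193,79 + 0 \cdot 3 \cdot 5 \right)}}{17977} = \frac{1}{88} - \frac{-5664 + 59 \left(79 + 0 \cdot 3 \cdot 5\right)}{17977} = \frac{1}{88} - \left(-5664 + 59 \left(79 + 0 \cdot 5\right)\right) \frac{1}{17977} = \frac{1}{88} - \left(-5664 + 59 \left(79 + 0\right)\right) \frac{1}{17977} = \frac{1}{88} - \left(-5664 + 59 \cdot 79\right) \frac{1}{17977} = \frac{1}{88} - \left(-5664 + 4661\right) \frac{1}{17977} = \frac{1}{88} - \left(-1003\right) \frac{1}{17977} = \frac{1}{88} - - \frac{1003}{17977} = \frac{1}{88} + \frac{1003}{17977} = \frac{106241}{1581976}$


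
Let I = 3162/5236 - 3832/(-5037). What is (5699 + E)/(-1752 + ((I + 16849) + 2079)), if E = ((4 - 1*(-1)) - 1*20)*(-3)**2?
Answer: 4315983672/13324447417 ≈ 0.32391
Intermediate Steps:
I = 1058569/775698 (I = 3162*(1/5236) - 3832*(-1/5037) = 93/154 + 3832/5037 = 1058569/775698 ≈ 1.3647)
E = -135 (E = ((4 + 1) - 20)*9 = (5 - 20)*9 = -15*9 = -135)
(5699 + E)/(-1752 + ((I + 16849) + 2079)) = (5699 - 135)/(-1752 + ((1058569/775698 + 16849) + 2079)) = 5564/(-1752 + (13070794171/775698 + 2079)) = 5564/(-1752 + 14683470313/775698) = 5564/(13324447417/775698) = 5564*(775698/13324447417) = 4315983672/13324447417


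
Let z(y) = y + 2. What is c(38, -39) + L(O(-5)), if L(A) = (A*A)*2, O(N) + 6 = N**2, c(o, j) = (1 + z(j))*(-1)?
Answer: 758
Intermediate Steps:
z(y) = 2 + y
c(o, j) = -3 - j (c(o, j) = (1 + (2 + j))*(-1) = (3 + j)*(-1) = -3 - j)
O(N) = -6 + N**2
L(A) = 2*A**2 (L(A) = A**2*2 = 2*A**2)
c(38, -39) + L(O(-5)) = (-3 - 1*(-39)) + 2*(-6 + (-5)**2)**2 = (-3 + 39) + 2*(-6 + 25)**2 = 36 + 2*19**2 = 36 + 2*361 = 36 + 722 = 758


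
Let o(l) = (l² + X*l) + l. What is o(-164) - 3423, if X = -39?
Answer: 29705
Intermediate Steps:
o(l) = l² - 38*l (o(l) = (l² - 39*l) + l = l² - 38*l)
o(-164) - 3423 = -164*(-38 - 164) - 3423 = -164*(-202) - 3423 = 33128 - 3423 = 29705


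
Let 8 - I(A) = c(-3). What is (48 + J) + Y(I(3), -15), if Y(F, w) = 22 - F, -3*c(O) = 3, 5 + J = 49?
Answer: 105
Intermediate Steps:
J = 44 (J = -5 + 49 = 44)
c(O) = -1 (c(O) = -⅓*3 = -1)
I(A) = 9 (I(A) = 8 - 1*(-1) = 8 + 1 = 9)
(48 + J) + Y(I(3), -15) = (48 + 44) + (22 - 1*9) = 92 + (22 - 9) = 92 + 13 = 105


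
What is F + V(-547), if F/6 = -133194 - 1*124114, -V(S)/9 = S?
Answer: -1538925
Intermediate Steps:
V(S) = -9*S
F = -1543848 (F = 6*(-133194 - 1*124114) = 6*(-133194 - 124114) = 6*(-257308) = -1543848)
F + V(-547) = -1543848 - 9*(-547) = -1543848 + 4923 = -1538925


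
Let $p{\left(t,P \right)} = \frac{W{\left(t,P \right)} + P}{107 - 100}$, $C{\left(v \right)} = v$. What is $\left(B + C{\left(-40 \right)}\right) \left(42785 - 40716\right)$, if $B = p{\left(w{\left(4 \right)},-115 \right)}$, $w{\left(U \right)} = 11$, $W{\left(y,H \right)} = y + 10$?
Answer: $- \frac{773806}{7} \approx -1.1054 \cdot 10^{5}$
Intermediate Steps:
$W{\left(y,H \right)} = 10 + y$
$p{\left(t,P \right)} = \frac{10}{7} + \frac{P}{7} + \frac{t}{7}$ ($p{\left(t,P \right)} = \frac{\left(10 + t\right) + P}{107 - 100} = \frac{10 + P + t}{7} = \left(10 + P + t\right) \frac{1}{7} = \frac{10}{7} + \frac{P}{7} + \frac{t}{7}$)
$B = - \frac{94}{7}$ ($B = \frac{10}{7} + \frac{1}{7} \left(-115\right) + \frac{1}{7} \cdot 11 = \frac{10}{7} - \frac{115}{7} + \frac{11}{7} = - \frac{94}{7} \approx -13.429$)
$\left(B + C{\left(-40 \right)}\right) \left(42785 - 40716\right) = \left(- \frac{94}{7} - 40\right) \left(42785 - 40716\right) = \left(- \frac{374}{7}\right) 2069 = - \frac{773806}{7}$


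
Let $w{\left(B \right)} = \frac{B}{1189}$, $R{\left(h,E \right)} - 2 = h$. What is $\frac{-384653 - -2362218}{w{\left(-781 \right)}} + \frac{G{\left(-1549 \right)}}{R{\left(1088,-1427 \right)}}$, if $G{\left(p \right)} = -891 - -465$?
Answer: $- \frac{1281472174178}{425645} \approx -3.0107 \cdot 10^{6}$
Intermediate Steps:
$R{\left(h,E \right)} = 2 + h$
$w{\left(B \right)} = \frac{B}{1189}$ ($w{\left(B \right)} = B \frac{1}{1189} = \frac{B}{1189}$)
$G{\left(p \right)} = -426$ ($G{\left(p \right)} = -891 + 465 = -426$)
$\frac{-384653 - -2362218}{w{\left(-781 \right)}} + \frac{G{\left(-1549 \right)}}{R{\left(1088,-1427 \right)}} = \frac{-384653 - -2362218}{\frac{1}{1189} \left(-781\right)} - \frac{426}{2 + 1088} = \frac{-384653 + 2362218}{- \frac{781}{1189}} - \frac{426}{1090} = 1977565 \left(- \frac{1189}{781}\right) - \frac{213}{545} = - \frac{2351324785}{781} - \frac{213}{545} = - \frac{1281472174178}{425645}$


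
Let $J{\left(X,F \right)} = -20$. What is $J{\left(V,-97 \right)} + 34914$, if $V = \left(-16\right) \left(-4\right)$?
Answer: $34894$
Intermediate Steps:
$V = 64$
$J{\left(V,-97 \right)} + 34914 = -20 + 34914 = 34894$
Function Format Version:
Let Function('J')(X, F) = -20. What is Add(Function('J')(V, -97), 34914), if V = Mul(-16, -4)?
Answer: 34894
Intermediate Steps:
V = 64
Add(Function('J')(V, -97), 34914) = Add(-20, 34914) = 34894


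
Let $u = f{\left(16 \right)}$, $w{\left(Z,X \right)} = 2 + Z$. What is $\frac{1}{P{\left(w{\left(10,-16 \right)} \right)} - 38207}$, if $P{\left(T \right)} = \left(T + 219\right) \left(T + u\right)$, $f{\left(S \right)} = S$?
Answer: $- \frac{1}{31739} \approx -3.1507 \cdot 10^{-5}$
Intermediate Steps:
$u = 16$
$P{\left(T \right)} = \left(16 + T\right) \left(219 + T\right)$ ($P{\left(T \right)} = \left(T + 219\right) \left(T + 16\right) = \left(219 + T\right) \left(16 + T\right) = \left(16 + T\right) \left(219 + T\right)$)
$\frac{1}{P{\left(w{\left(10,-16 \right)} \right)} - 38207} = \frac{1}{\left(3504 + \left(2 + 10\right)^{2} + 235 \left(2 + 10\right)\right) - 38207} = \frac{1}{\left(3504 + 12^{2} + 235 \cdot 12\right) - 38207} = \frac{1}{\left(3504 + 144 + 2820\right) - 38207} = \frac{1}{6468 - 38207} = \frac{1}{-31739} = - \frac{1}{31739}$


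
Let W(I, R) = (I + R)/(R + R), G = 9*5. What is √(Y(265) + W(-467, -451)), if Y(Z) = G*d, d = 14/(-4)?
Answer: 3*I*√14146066/902 ≈ 12.509*I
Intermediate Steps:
G = 45
d = -7/2 (d = 14*(-¼) = -7/2 ≈ -3.5000)
Y(Z) = -315/2 (Y(Z) = 45*(-7/2) = -315/2)
W(I, R) = (I + R)/(2*R) (W(I, R) = (I + R)/((2*R)) = (I + R)*(1/(2*R)) = (I + R)/(2*R))
√(Y(265) + W(-467, -451)) = √(-315/2 + (½)*(-467 - 451)/(-451)) = √(-315/2 + (½)*(-1/451)*(-918)) = √(-315/2 + 459/451) = √(-141147/902) = 3*I*√14146066/902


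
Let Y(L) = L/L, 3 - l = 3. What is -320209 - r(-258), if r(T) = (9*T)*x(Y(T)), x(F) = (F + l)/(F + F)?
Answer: -319048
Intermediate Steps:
l = 0 (l = 3 - 1*3 = 3 - 3 = 0)
Y(L) = 1
x(F) = ½ (x(F) = (F + 0)/(F + F) = F/((2*F)) = F*(1/(2*F)) = ½)
r(T) = 9*T/2 (r(T) = (9*T)*(½) = 9*T/2)
-320209 - r(-258) = -320209 - 9*(-258)/2 = -320209 - 1*(-1161) = -320209 + 1161 = -319048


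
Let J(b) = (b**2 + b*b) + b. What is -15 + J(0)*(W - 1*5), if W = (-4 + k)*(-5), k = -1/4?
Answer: -15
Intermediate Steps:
k = -1/4 (k = -1*1/4 = -1/4 ≈ -0.25000)
J(b) = b + 2*b**2 (J(b) = (b**2 + b**2) + b = 2*b**2 + b = b + 2*b**2)
W = 85/4 (W = (-4 - 1/4)*(-5) = -17/4*(-5) = 85/4 ≈ 21.250)
-15 + J(0)*(W - 1*5) = -15 + (0*(1 + 2*0))*(85/4 - 1*5) = -15 + (0*(1 + 0))*(85/4 - 5) = -15 + (0*1)*(65/4) = -15 + 0*(65/4) = -15 + 0 = -15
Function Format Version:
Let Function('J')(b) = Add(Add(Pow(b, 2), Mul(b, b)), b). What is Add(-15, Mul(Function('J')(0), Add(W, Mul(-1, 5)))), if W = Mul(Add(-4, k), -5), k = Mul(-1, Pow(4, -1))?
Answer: -15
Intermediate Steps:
k = Rational(-1, 4) (k = Mul(-1, Rational(1, 4)) = Rational(-1, 4) ≈ -0.25000)
Function('J')(b) = Add(b, Mul(2, Pow(b, 2))) (Function('J')(b) = Add(Add(Pow(b, 2), Pow(b, 2)), b) = Add(Mul(2, Pow(b, 2)), b) = Add(b, Mul(2, Pow(b, 2))))
W = Rational(85, 4) (W = Mul(Add(-4, Rational(-1, 4)), -5) = Mul(Rational(-17, 4), -5) = Rational(85, 4) ≈ 21.250)
Add(-15, Mul(Function('J')(0), Add(W, Mul(-1, 5)))) = Add(-15, Mul(Mul(0, Add(1, Mul(2, 0))), Add(Rational(85, 4), Mul(-1, 5)))) = Add(-15, Mul(Mul(0, Add(1, 0)), Add(Rational(85, 4), -5))) = Add(-15, Mul(Mul(0, 1), Rational(65, 4))) = Add(-15, Mul(0, Rational(65, 4))) = Add(-15, 0) = -15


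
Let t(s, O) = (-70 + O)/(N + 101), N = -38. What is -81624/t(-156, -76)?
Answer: 2571156/73 ≈ 35221.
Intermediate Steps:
t(s, O) = -10/9 + O/63 (t(s, O) = (-70 + O)/(-38 + 101) = (-70 + O)/63 = (-70 + O)*(1/63) = -10/9 + O/63)
-81624/t(-156, -76) = -81624/(-10/9 + (1/63)*(-76)) = -81624/(-10/9 - 76/63) = -81624/(-146/63) = -81624*(-63/146) = 2571156/73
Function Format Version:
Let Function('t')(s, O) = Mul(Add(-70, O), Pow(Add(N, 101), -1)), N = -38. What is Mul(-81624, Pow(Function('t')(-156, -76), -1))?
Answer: Rational(2571156, 73) ≈ 35221.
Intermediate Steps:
Function('t')(s, O) = Add(Rational(-10, 9), Mul(Rational(1, 63), O)) (Function('t')(s, O) = Mul(Add(-70, O), Pow(Add(-38, 101), -1)) = Mul(Add(-70, O), Pow(63, -1)) = Mul(Add(-70, O), Rational(1, 63)) = Add(Rational(-10, 9), Mul(Rational(1, 63), O)))
Mul(-81624, Pow(Function('t')(-156, -76), -1)) = Mul(-81624, Pow(Add(Rational(-10, 9), Mul(Rational(1, 63), -76)), -1)) = Mul(-81624, Pow(Add(Rational(-10, 9), Rational(-76, 63)), -1)) = Mul(-81624, Pow(Rational(-146, 63), -1)) = Mul(-81624, Rational(-63, 146)) = Rational(2571156, 73)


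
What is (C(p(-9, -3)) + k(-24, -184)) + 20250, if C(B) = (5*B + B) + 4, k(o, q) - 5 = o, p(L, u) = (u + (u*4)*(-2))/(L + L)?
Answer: 20228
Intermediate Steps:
p(L, u) = -7*u/(2*L) (p(L, u) = (u + (4*u)*(-2))/((2*L)) = (u - 8*u)*(1/(2*L)) = (-7*u)*(1/(2*L)) = -7*u/(2*L))
k(o, q) = 5 + o
C(B) = 4 + 6*B (C(B) = 6*B + 4 = 4 + 6*B)
(C(p(-9, -3)) + k(-24, -184)) + 20250 = ((4 + 6*(-7/2*(-3)/(-9))) + (5 - 24)) + 20250 = ((4 + 6*(-7/2*(-3)*(-⅑))) - 19) + 20250 = ((4 + 6*(-7/6)) - 19) + 20250 = ((4 - 7) - 19) + 20250 = (-3 - 19) + 20250 = -22 + 20250 = 20228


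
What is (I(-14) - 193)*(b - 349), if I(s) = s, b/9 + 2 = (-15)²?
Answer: -343206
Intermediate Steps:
b = 2007 (b = -18 + 9*(-15)² = -18 + 9*225 = -18 + 2025 = 2007)
(I(-14) - 193)*(b - 349) = (-14 - 193)*(2007 - 349) = -207*1658 = -343206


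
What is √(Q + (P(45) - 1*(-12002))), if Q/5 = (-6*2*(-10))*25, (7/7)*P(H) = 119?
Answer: √27121 ≈ 164.68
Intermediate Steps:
P(H) = 119
Q = 15000 (Q = 5*((-6*2*(-10))*25) = 5*(-12*(-10)*25) = 5*(120*25) = 5*3000 = 15000)
√(Q + (P(45) - 1*(-12002))) = √(15000 + (119 - 1*(-12002))) = √(15000 + (119 + 12002)) = √(15000 + 12121) = √27121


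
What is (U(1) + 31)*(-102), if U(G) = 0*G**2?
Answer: -3162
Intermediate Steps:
U(G) = 0
(U(1) + 31)*(-102) = (0 + 31)*(-102) = 31*(-102) = -3162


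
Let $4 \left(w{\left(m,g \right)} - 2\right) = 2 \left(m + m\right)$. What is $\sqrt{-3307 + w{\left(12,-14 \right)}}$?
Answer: $i \sqrt{3293} \approx 57.385 i$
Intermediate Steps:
$w{\left(m,g \right)} = 2 + m$ ($w{\left(m,g \right)} = 2 + \frac{2 \left(m + m\right)}{4} = 2 + \frac{2 \cdot 2 m}{4} = 2 + \frac{4 m}{4} = 2 + m$)
$\sqrt{-3307 + w{\left(12,-14 \right)}} = \sqrt{-3307 + \left(2 + 12\right)} = \sqrt{-3307 + 14} = \sqrt{-3293} = i \sqrt{3293}$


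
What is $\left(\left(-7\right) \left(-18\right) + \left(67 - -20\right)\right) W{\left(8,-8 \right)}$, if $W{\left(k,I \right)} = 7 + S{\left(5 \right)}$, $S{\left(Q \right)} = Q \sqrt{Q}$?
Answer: $1491 + 1065 \sqrt{5} \approx 3872.4$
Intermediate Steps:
$S{\left(Q \right)} = Q^{\frac{3}{2}}$
$W{\left(k,I \right)} = 7 + 5 \sqrt{5}$ ($W{\left(k,I \right)} = 7 + 5^{\frac{3}{2}} = 7 + 5 \sqrt{5}$)
$\left(\left(-7\right) \left(-18\right) + \left(67 - -20\right)\right) W{\left(8,-8 \right)} = \left(\left(-7\right) \left(-18\right) + \left(67 - -20\right)\right) \left(7 + 5 \sqrt{5}\right) = \left(126 + \left(67 + 20\right)\right) \left(7 + 5 \sqrt{5}\right) = \left(126 + 87\right) \left(7 + 5 \sqrt{5}\right) = 213 \left(7 + 5 \sqrt{5}\right) = 1491 + 1065 \sqrt{5}$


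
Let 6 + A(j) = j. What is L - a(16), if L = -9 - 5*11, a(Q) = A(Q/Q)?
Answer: -59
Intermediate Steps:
A(j) = -6 + j
a(Q) = -5 (a(Q) = -6 + Q/Q = -6 + 1 = -5)
L = -64 (L = -9 - 55 = -64)
L - a(16) = -64 - 1*(-5) = -64 + 5 = -59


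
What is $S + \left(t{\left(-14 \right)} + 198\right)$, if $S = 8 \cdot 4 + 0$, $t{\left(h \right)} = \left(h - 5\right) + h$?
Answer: $197$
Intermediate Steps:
$t{\left(h \right)} = -5 + 2 h$ ($t{\left(h \right)} = \left(-5 + h\right) + h = -5 + 2 h$)
$S = 32$ ($S = 32 + 0 = 32$)
$S + \left(t{\left(-14 \right)} + 198\right) = 32 + \left(\left(-5 + 2 \left(-14\right)\right) + 198\right) = 32 + \left(\left(-5 - 28\right) + 198\right) = 32 + \left(-33 + 198\right) = 32 + 165 = 197$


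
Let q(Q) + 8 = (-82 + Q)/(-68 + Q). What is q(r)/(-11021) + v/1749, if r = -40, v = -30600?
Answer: -6070150507/346963122 ≈ -17.495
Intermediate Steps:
q(Q) = -8 + (-82 + Q)/(-68 + Q)
q(r)/(-11021) + v/1749 = (7*(66 - 1*(-40))/(-68 - 40))/(-11021) - 30600/1749 = (7*(66 + 40)/(-108))*(-1/11021) - 30600*1/1749 = (7*(-1/108)*106)*(-1/11021) - 10200/583 = -371/54*(-1/11021) - 10200/583 = 371/595134 - 10200/583 = -6070150507/346963122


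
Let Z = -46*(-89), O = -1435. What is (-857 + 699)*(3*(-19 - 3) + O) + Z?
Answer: 241252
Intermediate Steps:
Z = 4094
(-857 + 699)*(3*(-19 - 3) + O) + Z = (-857 + 699)*(3*(-19 - 3) - 1435) + 4094 = -158*(3*(-22) - 1435) + 4094 = -158*(-66 - 1435) + 4094 = -158*(-1501) + 4094 = 237158 + 4094 = 241252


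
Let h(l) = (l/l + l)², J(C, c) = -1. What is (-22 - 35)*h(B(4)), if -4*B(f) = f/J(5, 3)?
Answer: -228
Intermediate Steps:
B(f) = f/4 (B(f) = -f/(4*(-1)) = -f*(-1)/4 = -(-1)*f/4 = f/4)
h(l) = (1 + l)²
(-22 - 35)*h(B(4)) = (-22 - 35)*(1 + (¼)*4)² = -57*(1 + 1)² = -57*2² = -57*4 = -228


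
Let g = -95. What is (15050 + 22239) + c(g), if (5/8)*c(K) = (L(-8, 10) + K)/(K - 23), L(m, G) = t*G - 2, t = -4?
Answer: 11000803/295 ≈ 37291.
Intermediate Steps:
L(m, G) = -2 - 4*G (L(m, G) = -4*G - 2 = -2 - 4*G)
c(K) = 8*(-42 + K)/(5*(-23 + K)) (c(K) = 8*(((-2 - 4*10) + K)/(K - 23))/5 = 8*(((-2 - 40) + K)/(-23 + K))/5 = 8*((-42 + K)/(-23 + K))/5 = 8*(-42 + K)/(5*(-23 + K)))
(15050 + 22239) + c(g) = (15050 + 22239) + 8*(-42 - 95)/(5*(-23 - 95)) = 37289 + (8/5)*(-137)/(-118) = 37289 + (8/5)*(-1/118)*(-137) = 37289 + 548/295 = 11000803/295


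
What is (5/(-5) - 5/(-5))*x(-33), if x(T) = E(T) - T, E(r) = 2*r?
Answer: 0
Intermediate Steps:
x(T) = T (x(T) = 2*T - T = T)
(5/(-5) - 5/(-5))*x(-33) = (5/(-5) - 5/(-5))*(-33) = (5*(-⅕) - 5*(-⅕))*(-33) = (-1 + 1)*(-33) = 0*(-33) = 0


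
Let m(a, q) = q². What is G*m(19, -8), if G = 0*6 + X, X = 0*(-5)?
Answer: 0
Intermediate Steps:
X = 0
G = 0 (G = 0*6 + 0 = 0 + 0 = 0)
G*m(19, -8) = 0*(-8)² = 0*64 = 0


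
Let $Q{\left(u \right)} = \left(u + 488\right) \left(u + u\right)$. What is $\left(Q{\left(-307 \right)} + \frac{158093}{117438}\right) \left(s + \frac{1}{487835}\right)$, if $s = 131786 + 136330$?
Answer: $- \frac{1707049124440232703739}{57290366730} \approx -2.9796 \cdot 10^{10}$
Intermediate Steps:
$s = 268116$
$Q{\left(u \right)} = 2 u \left(488 + u\right)$ ($Q{\left(u \right)} = \left(488 + u\right) 2 u = 2 u \left(488 + u\right)$)
$\left(Q{\left(-307 \right)} + \frac{158093}{117438}\right) \left(s + \frac{1}{487835}\right) = \left(2 \left(-307\right) \left(488 - 307\right) + \frac{158093}{117438}\right) \left(268116 + \frac{1}{487835}\right) = \left(2 \left(-307\right) 181 + 158093 \cdot \frac{1}{117438}\right) \left(268116 + \frac{1}{487835}\right) = \left(-111134 + \frac{158093}{117438}\right) \frac{130796368861}{487835} = \left(- \frac{13051196599}{117438}\right) \frac{130796368861}{487835} = - \frac{1707049124440232703739}{57290366730}$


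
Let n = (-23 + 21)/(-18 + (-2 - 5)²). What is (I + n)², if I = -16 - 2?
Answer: 313600/961 ≈ 326.33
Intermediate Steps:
I = -18
n = -2/31 (n = -2/(-18 + (-7)²) = -2/(-18 + 49) = -2/31 ≈ -0.064516)
(I + n)² = (-18 - 2/31)² = (-560/31)² = 313600/961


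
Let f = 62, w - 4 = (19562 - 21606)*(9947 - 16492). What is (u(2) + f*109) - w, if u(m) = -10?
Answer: -13371236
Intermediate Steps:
w = 13377984 (w = 4 + (19562 - 21606)*(9947 - 16492) = 4 - 2044*(-6545) = 4 + 13377980 = 13377984)
(u(2) + f*109) - w = (-10 + 62*109) - 1*13377984 = (-10 + 6758) - 13377984 = 6748 - 13377984 = -13371236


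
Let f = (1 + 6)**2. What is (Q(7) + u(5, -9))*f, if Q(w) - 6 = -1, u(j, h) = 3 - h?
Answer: 833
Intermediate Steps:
Q(w) = 5 (Q(w) = 6 - 1 = 5)
f = 49 (f = 7**2 = 49)
(Q(7) + u(5, -9))*f = (5 + (3 - 1*(-9)))*49 = (5 + (3 + 9))*49 = (5 + 12)*49 = 17*49 = 833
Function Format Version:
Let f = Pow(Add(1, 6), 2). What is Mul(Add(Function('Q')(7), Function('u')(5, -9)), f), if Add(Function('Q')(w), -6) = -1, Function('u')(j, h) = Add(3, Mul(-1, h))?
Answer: 833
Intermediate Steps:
Function('Q')(w) = 5 (Function('Q')(w) = Add(6, -1) = 5)
f = 49 (f = Pow(7, 2) = 49)
Mul(Add(Function('Q')(7), Function('u')(5, -9)), f) = Mul(Add(5, Add(3, Mul(-1, -9))), 49) = Mul(Add(5, Add(3, 9)), 49) = Mul(Add(5, 12), 49) = Mul(17, 49) = 833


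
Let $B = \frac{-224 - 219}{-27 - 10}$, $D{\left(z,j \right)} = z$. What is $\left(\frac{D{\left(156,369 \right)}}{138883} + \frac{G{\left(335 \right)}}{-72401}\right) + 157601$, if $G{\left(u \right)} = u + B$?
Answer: $\frac{8376378560775327}{53149274153} \approx 1.576 \cdot 10^{5}$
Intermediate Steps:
$B = \frac{443}{37}$ ($B = - \frac{443}{-37} = \left(-443\right) \left(- \frac{1}{37}\right) = \frac{443}{37} \approx 11.973$)
$G{\left(u \right)} = \frac{443}{37} + u$ ($G{\left(u \right)} = u + \frac{443}{37} = \frac{443}{37} + u$)
$\left(\frac{D{\left(156,369 \right)}}{138883} + \frac{G{\left(335 \right)}}{-72401}\right) + 157601 = \left(\frac{156}{138883} + \frac{\frac{443}{37} + 335}{-72401}\right) + 157601 = \left(156 \cdot \frac{1}{138883} + \frac{12838}{37} \left(- \frac{1}{72401}\right)\right) + 157601 = \left(\frac{156}{138883} - \frac{1834}{382691}\right) + 157601 = - \frac{195011626}{53149274153} + 157601 = \frac{8376378560775327}{53149274153}$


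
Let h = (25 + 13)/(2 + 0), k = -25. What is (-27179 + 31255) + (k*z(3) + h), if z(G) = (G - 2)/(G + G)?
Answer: 24545/6 ≈ 4090.8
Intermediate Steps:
z(G) = (-2 + G)/(2*G) (z(G) = (-2 + G)/((2*G)) = (-2 + G)*(1/(2*G)) = (-2 + G)/(2*G))
h = 19 (h = 38/2 = 38*(1/2) = 19)
(-27179 + 31255) + (k*z(3) + h) = (-27179 + 31255) + (-25*(-2 + 3)/(2*3) + 19) = 4076 + (-25/(2*3) + 19) = 4076 + (-25*1/6 + 19) = 4076 + (-25/6 + 19) = 4076 + 89/6 = 24545/6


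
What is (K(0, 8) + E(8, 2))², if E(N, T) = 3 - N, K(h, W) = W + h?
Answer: 9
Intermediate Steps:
(K(0, 8) + E(8, 2))² = ((8 + 0) + (3 - 1*8))² = (8 + (3 - 8))² = (8 - 5)² = 3² = 9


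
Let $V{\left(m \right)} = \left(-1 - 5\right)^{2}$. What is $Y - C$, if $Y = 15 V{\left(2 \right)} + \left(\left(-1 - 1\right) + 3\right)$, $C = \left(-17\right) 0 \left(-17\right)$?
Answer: $541$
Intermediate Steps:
$V{\left(m \right)} = 36$ ($V{\left(m \right)} = \left(-6\right)^{2} = 36$)
$C = 0$ ($C = 0 \left(-17\right) = 0$)
$Y = 541$ ($Y = 15 \cdot 36 + \left(\left(-1 - 1\right) + 3\right) = 540 + \left(-2 + 3\right) = 540 + 1 = 541$)
$Y - C = 541 - 0 = 541 + 0 = 541$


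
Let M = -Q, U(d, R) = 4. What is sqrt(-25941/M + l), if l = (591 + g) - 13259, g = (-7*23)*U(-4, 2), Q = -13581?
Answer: I*sqrt(30316851713)/1509 ≈ 115.39*I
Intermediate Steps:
g = -644 (g = -7*23*4 = -161*4 = -644)
M = 13581 (M = -1*(-13581) = 13581)
l = -13312 (l = (591 - 644) - 13259 = -53 - 13259 = -13312)
sqrt(-25941/M + l) = sqrt(-25941/13581 - 13312) = sqrt(-25941*1/13581 - 13312) = sqrt(-8647/4527 - 13312) = sqrt(-60272071/4527) = I*sqrt(30316851713)/1509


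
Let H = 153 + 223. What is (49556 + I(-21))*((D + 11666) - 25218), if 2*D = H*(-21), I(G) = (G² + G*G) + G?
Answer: -882297500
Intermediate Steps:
I(G) = G + 2*G² (I(G) = (G² + G²) + G = 2*G² + G = G + 2*G²)
H = 376
D = -3948 (D = (376*(-21))/2 = (½)*(-7896) = -3948)
(49556 + I(-21))*((D + 11666) - 25218) = (49556 - 21*(1 + 2*(-21)))*((-3948 + 11666) - 25218) = (49556 - 21*(1 - 42))*(7718 - 25218) = (49556 - 21*(-41))*(-17500) = (49556 + 861)*(-17500) = 50417*(-17500) = -882297500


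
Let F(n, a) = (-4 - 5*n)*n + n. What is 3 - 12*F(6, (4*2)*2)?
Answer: 2379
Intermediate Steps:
F(n, a) = n + n*(-4 - 5*n) (F(n, a) = n*(-4 - 5*n) + n = n + n*(-4 - 5*n))
3 - 12*F(6, (4*2)*2) = 3 - (-12)*6*(3 + 5*6) = 3 - (-12)*6*(3 + 30) = 3 - (-12)*6*33 = 3 - 12*(-198) = 3 + 2376 = 2379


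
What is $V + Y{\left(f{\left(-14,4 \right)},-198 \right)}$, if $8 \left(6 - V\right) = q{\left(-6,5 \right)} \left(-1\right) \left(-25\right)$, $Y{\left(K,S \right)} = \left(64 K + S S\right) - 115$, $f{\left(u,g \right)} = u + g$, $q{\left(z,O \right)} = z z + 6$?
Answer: $\frac{153295}{4} \approx 38324.0$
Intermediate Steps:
$q{\left(z,O \right)} = 6 + z^{2}$ ($q{\left(z,O \right)} = z^{2} + 6 = 6 + z^{2}$)
$f{\left(u,g \right)} = g + u$
$Y{\left(K,S \right)} = -115 + S^{2} + 64 K$ ($Y{\left(K,S \right)} = \left(64 K + S^{2}\right) - 115 = \left(S^{2} + 64 K\right) - 115 = -115 + S^{2} + 64 K$)
$V = - \frac{501}{4}$ ($V = 6 - \frac{\left(6 + \left(-6\right)^{2}\right) \left(-1\right) \left(-25\right)}{8} = 6 - \frac{\left(6 + 36\right) \left(-1\right) \left(-25\right)}{8} = 6 - \frac{42 \left(-1\right) \left(-25\right)}{8} = 6 - \frac{\left(-42\right) \left(-25\right)}{8} = 6 - \frac{525}{4} = - \frac{501}{4} \approx -125.25$)
$V + Y{\left(f{\left(-14,4 \right)},-198 \right)} = - \frac{501}{4} + \left(-115 + \left(-198\right)^{2} + 64 \left(4 - 14\right)\right) = - \frac{501}{4} + \left(-115 + 39204 + 64 \left(-10\right)\right) = - \frac{501}{4} - -38449 = - \frac{501}{4} + 38449 = \frac{153295}{4}$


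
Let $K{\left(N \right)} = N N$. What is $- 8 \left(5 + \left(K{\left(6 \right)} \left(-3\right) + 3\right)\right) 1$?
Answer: $800$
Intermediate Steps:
$K{\left(N \right)} = N^{2}$
$- 8 \left(5 + \left(K{\left(6 \right)} \left(-3\right) + 3\right)\right) 1 = - 8 \left(5 + \left(6^{2} \left(-3\right) + 3\right)\right) 1 = - 8 \left(5 + \left(36 \left(-3\right) + 3\right)\right) 1 = - 8 \left(5 + \left(-108 + 3\right)\right) 1 = - 8 \left(5 - 105\right) 1 = \left(-8\right) \left(-100\right) 1 = 800 \cdot 1 = 800$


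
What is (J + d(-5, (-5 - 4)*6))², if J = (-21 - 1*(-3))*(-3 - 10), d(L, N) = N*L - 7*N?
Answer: 777924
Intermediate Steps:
d(L, N) = -7*N + L*N (d(L, N) = L*N - 7*N = -7*N + L*N)
J = 234 (J = (-21 + 3)*(-13) = -18*(-13) = 234)
(J + d(-5, (-5 - 4)*6))² = (234 + ((-5 - 4)*6)*(-7 - 5))² = (234 - 9*6*(-12))² = (234 - 54*(-12))² = (234 + 648)² = 882² = 777924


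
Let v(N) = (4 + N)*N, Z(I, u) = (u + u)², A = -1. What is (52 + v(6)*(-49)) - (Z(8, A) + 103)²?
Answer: -14337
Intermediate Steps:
Z(I, u) = 4*u² (Z(I, u) = (2*u)² = 4*u²)
v(N) = N*(4 + N)
(52 + v(6)*(-49)) - (Z(8, A) + 103)² = (52 + (6*(4 + 6))*(-49)) - (4*(-1)² + 103)² = (52 + (6*10)*(-49)) - (4*1 + 103)² = (52 + 60*(-49)) - (4 + 103)² = (52 - 2940) - 1*107² = -2888 - 1*11449 = -2888 - 11449 = -14337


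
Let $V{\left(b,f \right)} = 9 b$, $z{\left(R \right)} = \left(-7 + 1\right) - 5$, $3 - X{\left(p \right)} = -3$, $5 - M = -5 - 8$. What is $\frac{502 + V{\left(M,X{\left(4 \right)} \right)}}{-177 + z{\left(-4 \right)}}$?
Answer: $- \frac{166}{47} \approx -3.5319$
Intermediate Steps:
$M = 18$ ($M = 5 - \left(-5 - 8\right) = 5 - -13 = 5 + 13 = 18$)
$X{\left(p \right)} = 6$ ($X{\left(p \right)} = 3 - -3 = 3 + 3 = 6$)
$z{\left(R \right)} = -11$ ($z{\left(R \right)} = -6 - 5 = -11$)
$\frac{502 + V{\left(M,X{\left(4 \right)} \right)}}{-177 + z{\left(-4 \right)}} = \frac{502 + 9 \cdot 18}{-177 - 11} = \frac{502 + 162}{-188} = 664 \left(- \frac{1}{188}\right) = - \frac{166}{47}$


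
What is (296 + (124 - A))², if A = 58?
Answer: 131044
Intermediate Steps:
(296 + (124 - A))² = (296 + (124 - 1*58))² = (296 + (124 - 58))² = (296 + 66)² = 362² = 131044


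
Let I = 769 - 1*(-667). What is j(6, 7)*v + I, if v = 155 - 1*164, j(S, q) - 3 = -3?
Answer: 1436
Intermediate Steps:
j(S, q) = 0 (j(S, q) = 3 - 3 = 0)
v = -9 (v = 155 - 164 = -9)
I = 1436 (I = 769 + 667 = 1436)
j(6, 7)*v + I = 0*(-9) + 1436 = 0 + 1436 = 1436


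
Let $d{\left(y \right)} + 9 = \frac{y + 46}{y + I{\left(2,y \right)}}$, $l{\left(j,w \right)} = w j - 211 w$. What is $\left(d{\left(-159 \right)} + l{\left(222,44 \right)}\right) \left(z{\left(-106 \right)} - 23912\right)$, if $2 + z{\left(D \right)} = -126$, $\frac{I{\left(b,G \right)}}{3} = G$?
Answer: $- \frac{1816300130}{159} \approx -1.1423 \cdot 10^{7}$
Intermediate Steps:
$l{\left(j,w \right)} = - 211 w + j w$ ($l{\left(j,w \right)} = j w - 211 w = - 211 w + j w$)
$I{\left(b,G \right)} = 3 G$
$d{\left(y \right)} = -9 + \frac{46 + y}{4 y}$ ($d{\left(y \right)} = -9 + \frac{y + 46}{y + 3 y} = -9 + \frac{46 + y}{4 y}$)
$z{\left(D \right)} = -128$ ($z{\left(D \right)} = -2 - 126 = -128$)
$\left(d{\left(-159 \right)} + l{\left(222,44 \right)}\right) \left(z{\left(-106 \right)} - 23912\right) = \left(\frac{46 - -5565}{4 \left(-159\right)} + 44 \left(-211 + 222\right)\right) \left(-128 - 23912\right) = \left(\frac{1}{4} \left(- \frac{1}{159}\right) \left(46 + 5565\right) + 44 \cdot 11\right) \left(-24040\right) = \left(\frac{1}{4} \left(- \frac{1}{159}\right) 5611 + 484\right) \left(-24040\right) = \left(- \frac{5611}{636} + 484\right) \left(-24040\right) = \frac{302213}{636} \left(-24040\right) = - \frac{1816300130}{159}$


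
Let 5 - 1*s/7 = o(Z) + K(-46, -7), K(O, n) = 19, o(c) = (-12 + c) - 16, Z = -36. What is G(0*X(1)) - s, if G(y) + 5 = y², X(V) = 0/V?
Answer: -355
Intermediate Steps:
X(V) = 0
G(y) = -5 + y²
o(c) = -28 + c
s = 350 (s = 35 - 7*((-28 - 36) + 19) = 35 - 7*(-64 + 19) = 35 - 7*(-45) = 35 + 315 = 350)
G(0*X(1)) - s = (-5 + (0*0)²) - 1*350 = (-5 + 0²) - 350 = (-5 + 0) - 350 = -5 - 350 = -355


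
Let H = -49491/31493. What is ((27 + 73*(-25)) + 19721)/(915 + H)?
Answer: 564449039/28766604 ≈ 19.622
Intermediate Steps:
H = -49491/31493 (H = -49491*1/31493 = -49491/31493 ≈ -1.5715)
((27 + 73*(-25)) + 19721)/(915 + H) = ((27 + 73*(-25)) + 19721)/(915 - 49491/31493) = ((27 - 1825) + 19721)/(28766604/31493) = (-1798 + 19721)*(31493/28766604) = 17923*(31493/28766604) = 564449039/28766604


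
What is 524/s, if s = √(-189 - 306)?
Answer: -524*I*√55/165 ≈ -23.552*I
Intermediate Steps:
s = 3*I*√55 (s = √(-495) = 3*I*√55 ≈ 22.249*I)
524/s = 524/((3*I*√55)) = 524*(-I*√55/165) = -524*I*√55/165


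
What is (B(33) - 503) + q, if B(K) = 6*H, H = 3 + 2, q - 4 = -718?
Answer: -1187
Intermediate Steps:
q = -714 (q = 4 - 718 = -714)
H = 5
B(K) = 30 (B(K) = 6*5 = 30)
(B(33) - 503) + q = (30 - 503) - 714 = -473 - 714 = -1187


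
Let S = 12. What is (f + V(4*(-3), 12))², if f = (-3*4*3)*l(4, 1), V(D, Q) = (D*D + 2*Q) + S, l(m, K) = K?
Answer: 20736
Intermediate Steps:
V(D, Q) = 12 + D² + 2*Q (V(D, Q) = (D*D + 2*Q) + 12 = (D² + 2*Q) + 12 = 12 + D² + 2*Q)
f = -36 (f = (-3*4*3)*1 = -12*3*1 = -36*1 = -36)
(f + V(4*(-3), 12))² = (-36 + (12 + (4*(-3))² + 2*12))² = (-36 + (12 + (-12)² + 24))² = (-36 + (12 + 144 + 24))² = (-36 + 180)² = 144² = 20736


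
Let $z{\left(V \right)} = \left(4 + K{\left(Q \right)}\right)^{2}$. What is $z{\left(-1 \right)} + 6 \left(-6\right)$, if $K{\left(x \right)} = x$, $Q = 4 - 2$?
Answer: $0$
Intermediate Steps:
$Q = 2$ ($Q = 4 - 2 = 2$)
$z{\left(V \right)} = 36$ ($z{\left(V \right)} = \left(4 + 2\right)^{2} = 6^{2} = 36$)
$z{\left(-1 \right)} + 6 \left(-6\right) = 36 + 6 \left(-6\right) = 36 - 36 = 0$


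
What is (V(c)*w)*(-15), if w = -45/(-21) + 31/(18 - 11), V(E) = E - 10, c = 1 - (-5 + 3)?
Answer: 690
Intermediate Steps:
c = 3 (c = 1 - 1*(-2) = 1 + 2 = 3)
V(E) = -10 + E
w = 46/7 (w = -45*(-1/21) + 31/7 = 15/7 + 31*(⅐) = 15/7 + 31/7 = 46/7 ≈ 6.5714)
(V(c)*w)*(-15) = ((-10 + 3)*(46/7))*(-15) = -7*46/7*(-15) = -46*(-15) = 690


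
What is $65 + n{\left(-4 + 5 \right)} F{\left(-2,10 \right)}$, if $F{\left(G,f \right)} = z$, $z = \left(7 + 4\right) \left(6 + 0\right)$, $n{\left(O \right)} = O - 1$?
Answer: $65$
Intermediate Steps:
$n{\left(O \right)} = -1 + O$ ($n{\left(O \right)} = O - 1 = -1 + O$)
$z = 66$ ($z = 11 \cdot 6 = 66$)
$F{\left(G,f \right)} = 66$
$65 + n{\left(-4 + 5 \right)} F{\left(-2,10 \right)} = 65 + \left(-1 + \left(-4 + 5\right)\right) 66 = 65 + \left(-1 + 1\right) 66 = 65 + 0 \cdot 66 = 65 + 0 = 65$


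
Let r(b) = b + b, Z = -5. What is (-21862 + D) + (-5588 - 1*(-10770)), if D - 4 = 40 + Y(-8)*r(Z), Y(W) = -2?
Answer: -16616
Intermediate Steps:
r(b) = 2*b
D = 64 (D = 4 + (40 - 4*(-5)) = 4 + (40 - 2*(-10)) = 4 + (40 + 20) = 4 + 60 = 64)
(-21862 + D) + (-5588 - 1*(-10770)) = (-21862 + 64) + (-5588 - 1*(-10770)) = -21798 + (-5588 + 10770) = -21798 + 5182 = -16616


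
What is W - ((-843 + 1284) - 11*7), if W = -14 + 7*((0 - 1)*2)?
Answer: -392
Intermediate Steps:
W = -28 (W = -14 + 7*(-1*2) = -14 + 7*(-2) = -14 - 14 = -28)
W - ((-843 + 1284) - 11*7) = -28 - ((-843 + 1284) - 11*7) = -28 - (441 - 77) = -28 - 1*364 = -28 - 364 = -392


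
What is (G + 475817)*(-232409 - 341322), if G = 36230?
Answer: -293777237357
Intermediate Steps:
(G + 475817)*(-232409 - 341322) = (36230 + 475817)*(-232409 - 341322) = 512047*(-573731) = -293777237357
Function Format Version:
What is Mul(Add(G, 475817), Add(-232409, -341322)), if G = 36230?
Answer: -293777237357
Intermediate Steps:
Mul(Add(G, 475817), Add(-232409, -341322)) = Mul(Add(36230, 475817), Add(-232409, -341322)) = Mul(512047, -573731) = -293777237357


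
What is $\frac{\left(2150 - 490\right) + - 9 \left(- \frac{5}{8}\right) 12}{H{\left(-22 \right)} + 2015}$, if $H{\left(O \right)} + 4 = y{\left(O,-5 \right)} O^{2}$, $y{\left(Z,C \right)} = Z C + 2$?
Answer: $\frac{3455}{112438} \approx 0.030728$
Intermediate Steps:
$y{\left(Z,C \right)} = 2 + C Z$ ($y{\left(Z,C \right)} = C Z + 2 = 2 + C Z$)
$H{\left(O \right)} = -4 + O^{2} \left(2 - 5 O\right)$ ($H{\left(O \right)} = -4 + \left(2 - 5 O\right) O^{2} = -4 + O^{2} \left(2 - 5 O\right)$)
$\frac{\left(2150 - 490\right) + - 9 \left(- \frac{5}{8}\right) 12}{H{\left(-22 \right)} + 2015} = \frac{\left(2150 - 490\right) + - 9 \left(- \frac{5}{8}\right) 12}{\left(-4 + \left(-22\right)^{2} \left(2 - -110\right)\right) + 2015} = \frac{1660 + - 9 \left(\left(-5\right) \frac{1}{8}\right) 12}{\left(-4 + 484 \left(2 + 110\right)\right) + 2015} = \frac{1660 + \left(-9\right) \left(- \frac{5}{8}\right) 12}{\left(-4 + 484 \cdot 112\right) + 2015} = \frac{1660 + \frac{45}{8} \cdot 12}{\left(-4 + 54208\right) + 2015} = \frac{1660 + \frac{135}{2}}{54204 + 2015} = \frac{3455}{2 \cdot 56219} = \frac{3455}{2} \cdot \frac{1}{56219} = \frac{3455}{112438}$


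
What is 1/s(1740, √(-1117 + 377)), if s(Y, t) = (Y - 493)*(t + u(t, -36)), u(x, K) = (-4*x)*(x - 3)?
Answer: √185/(461390*(8*√185 + 13*I)) ≈ 2.6711e-7 - 3.1912e-8*I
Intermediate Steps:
u(x, K) = -4*x*(-3 + x) (u(x, K) = (-4*x)*(-3 + x) = -4*x*(-3 + x))
s(Y, t) = (-493 + Y)*(t + 4*t*(3 - t)) (s(Y, t) = (Y - 493)*(t + 4*t*(3 - t)) = (-493 + Y)*(t + 4*t*(3 - t)))
1/s(1740, √(-1117 + 377)) = 1/(√(-1117 + 377)*(-6409 + 1740 + 1972*√(-1117 + 377) - 4*1740*(-3 + √(-1117 + 377)))) = 1/(√(-740)*(-6409 + 1740 + 1972*√(-740) - 4*1740*(-3 + √(-740)))) = 1/((2*I*√185)*(-6409 + 1740 + 1972*(2*I*√185) - 4*1740*(-3 + 2*I*√185))) = 1/((2*I*√185)*(-6409 + 1740 + 3944*I*√185 + (20880 - 13920*I*√185))) = 1/((2*I*√185)*(16211 - 9976*I*√185)) = 1/(2*I*√185*(16211 - 9976*I*√185)) = -I*√185/(370*(16211 - 9976*I*√185))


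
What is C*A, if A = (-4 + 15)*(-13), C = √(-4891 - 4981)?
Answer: -572*I*√617 ≈ -14208.0*I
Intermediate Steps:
C = 4*I*√617 (C = √(-9872) = 4*I*√617 ≈ 99.358*I)
A = -143 (A = 11*(-13) = -143)
C*A = (4*I*√617)*(-143) = -572*I*√617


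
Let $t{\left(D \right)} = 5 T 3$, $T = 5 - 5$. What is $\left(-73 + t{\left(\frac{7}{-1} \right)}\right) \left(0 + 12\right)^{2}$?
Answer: $-10512$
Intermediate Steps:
$T = 0$
$t{\left(D \right)} = 0$ ($t{\left(D \right)} = 5 \cdot 0 \cdot 3 = 0 \cdot 3 = 0$)
$\left(-73 + t{\left(\frac{7}{-1} \right)}\right) \left(0 + 12\right)^{2} = \left(-73 + 0\right) \left(0 + 12\right)^{2} = - 73 \cdot 12^{2} = \left(-73\right) 144 = -10512$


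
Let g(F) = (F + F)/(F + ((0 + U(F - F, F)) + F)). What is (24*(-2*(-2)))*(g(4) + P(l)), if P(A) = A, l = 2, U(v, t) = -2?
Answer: 320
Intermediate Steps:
g(F) = 2*F/(-2 + 2*F) (g(F) = (F + F)/(F + ((0 - 2) + F)) = (2*F)/(F + (-2 + F)) = (2*F)/(-2 + 2*F) = 2*F/(-2 + 2*F))
(24*(-2*(-2)))*(g(4) + P(l)) = (24*(-2*(-2)))*(4/(-1 + 4) + 2) = (24*4)*(4/3 + 2) = 96*(4*(⅓) + 2) = 96*(4/3 + 2) = 96*(10/3) = 320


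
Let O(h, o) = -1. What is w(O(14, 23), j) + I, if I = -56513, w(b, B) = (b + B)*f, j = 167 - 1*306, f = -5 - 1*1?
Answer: -55673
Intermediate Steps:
f = -6 (f = -5 - 1 = -6)
j = -139 (j = 167 - 306 = -139)
w(b, B) = -6*B - 6*b (w(b, B) = (b + B)*(-6) = (B + b)*(-6) = -6*B - 6*b)
w(O(14, 23), j) + I = (-6*(-139) - 6*(-1)) - 56513 = (834 + 6) - 56513 = 840 - 56513 = -55673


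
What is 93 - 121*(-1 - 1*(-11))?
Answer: -1117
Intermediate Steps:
93 - 121*(-1 - 1*(-11)) = 93 - 121*(-1 + 11) = 93 - 121*10 = 93 - 1210 = -1117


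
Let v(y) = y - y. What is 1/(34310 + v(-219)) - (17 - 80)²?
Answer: -136176389/34310 ≈ -3969.0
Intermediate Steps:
v(y) = 0
1/(34310 + v(-219)) - (17 - 80)² = 1/(34310 + 0) - (17 - 80)² = 1/34310 - 1*(-63)² = 1/34310 - 1*3969 = 1/34310 - 3969 = -136176389/34310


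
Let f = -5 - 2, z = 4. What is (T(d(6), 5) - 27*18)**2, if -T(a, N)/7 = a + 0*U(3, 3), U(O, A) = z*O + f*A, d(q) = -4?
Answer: 209764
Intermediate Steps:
f = -7
U(O, A) = -7*A + 4*O (U(O, A) = 4*O - 7*A = -7*A + 4*O)
T(a, N) = -7*a (T(a, N) = -7*(a + 0*(-7*3 + 4*3)) = -7*(a + 0*(-21 + 12)) = -7*(a + 0*(-9)) = -7*(a + 0) = -7*a)
(T(d(6), 5) - 27*18)**2 = (-7*(-4) - 27*18)**2 = (28 - 486)**2 = (-458)**2 = 209764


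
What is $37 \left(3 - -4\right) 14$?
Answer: $3626$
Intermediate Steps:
$37 \left(3 - -4\right) 14 = 37 \left(3 + 4\right) 14 = 37 \cdot 7 \cdot 14 = 259 \cdot 14 = 3626$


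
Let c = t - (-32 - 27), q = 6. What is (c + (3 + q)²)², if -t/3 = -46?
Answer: 77284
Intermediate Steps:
t = 138 (t = -3*(-46) = 138)
c = 197 (c = 138 - (-32 - 27) = 138 - 1*(-59) = 138 + 59 = 197)
(c + (3 + q)²)² = (197 + (3 + 6)²)² = (197 + 9²)² = (197 + 81)² = 278² = 77284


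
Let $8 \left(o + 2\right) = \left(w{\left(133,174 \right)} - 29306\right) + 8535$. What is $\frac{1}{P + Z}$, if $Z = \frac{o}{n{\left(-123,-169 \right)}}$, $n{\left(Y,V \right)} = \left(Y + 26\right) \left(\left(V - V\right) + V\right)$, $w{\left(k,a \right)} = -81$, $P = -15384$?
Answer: $- \frac{32786}{504385041} \approx -6.5002 \cdot 10^{-5}$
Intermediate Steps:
$n{\left(Y,V \right)} = V \left(26 + Y\right)$ ($n{\left(Y,V \right)} = \left(26 + Y\right) \left(0 + V\right) = \left(26 + Y\right) V = V \left(26 + Y\right)$)
$o = - \frac{5217}{2}$ ($o = -2 + \frac{\left(-81 - 29306\right) + 8535}{8} = -2 + \frac{-29387 + 8535}{8} = -2 + \frac{1}{8} \left(-20852\right) = -2 - \frac{5213}{2} = - \frac{5217}{2} \approx -2608.5$)
$Z = - \frac{5217}{32786}$ ($Z = - \frac{5217}{2 \left(- 169 \left(26 - 123\right)\right)} = - \frac{5217}{2 \left(\left(-169\right) \left(-97\right)\right)} = - \frac{5217}{2 \cdot 16393} = \left(- \frac{5217}{2}\right) \frac{1}{16393} = - \frac{5217}{32786} \approx -0.15912$)
$\frac{1}{P + Z} = \frac{1}{-15384 - \frac{5217}{32786}} = \frac{1}{- \frac{504385041}{32786}} = - \frac{32786}{504385041}$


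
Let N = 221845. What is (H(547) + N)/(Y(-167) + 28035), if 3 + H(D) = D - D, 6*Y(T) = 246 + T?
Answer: 1331052/168289 ≈ 7.9093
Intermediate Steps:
Y(T) = 41 + T/6 (Y(T) = (246 + T)/6 = 41 + T/6)
H(D) = -3 (H(D) = -3 + (D - D) = -3 + 0 = -3)
(H(547) + N)/(Y(-167) + 28035) = (-3 + 221845)/((41 + (1/6)*(-167)) + 28035) = 221842/((41 - 167/6) + 28035) = 221842/(79/6 + 28035) = 221842/(168289/6) = 221842*(6/168289) = 1331052/168289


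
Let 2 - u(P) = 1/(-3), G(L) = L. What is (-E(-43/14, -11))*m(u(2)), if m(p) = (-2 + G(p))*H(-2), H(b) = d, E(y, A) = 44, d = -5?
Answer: 220/3 ≈ 73.333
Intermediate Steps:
u(P) = 7/3 (u(P) = 2 - 1/(-3) = 2 - 1*(-⅓) = 2 + ⅓ = 7/3)
H(b) = -5
m(p) = 10 - 5*p (m(p) = (-2 + p)*(-5) = 10 - 5*p)
(-E(-43/14, -11))*m(u(2)) = (-1*44)*(10 - 5*7/3) = -44*(10 - 35/3) = -44*(-5/3) = 220/3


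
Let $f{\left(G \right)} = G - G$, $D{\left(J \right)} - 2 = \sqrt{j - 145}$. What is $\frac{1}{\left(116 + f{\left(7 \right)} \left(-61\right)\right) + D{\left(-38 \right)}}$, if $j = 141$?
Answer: $\frac{59}{6964} - \frac{i}{6964} \approx 0.0084721 - 0.0001436 i$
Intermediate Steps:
$D{\left(J \right)} = 2 + 2 i$ ($D{\left(J \right)} = 2 + \sqrt{141 - 145} = 2 + \sqrt{-4} = 2 + 2 i$)
$f{\left(G \right)} = 0$
$\frac{1}{\left(116 + f{\left(7 \right)} \left(-61\right)\right) + D{\left(-38 \right)}} = \frac{1}{\left(116 + 0 \left(-61\right)\right) + \left(2 + 2 i\right)} = \frac{1}{\left(116 + 0\right) + \left(2 + 2 i\right)} = \frac{1}{116 + \left(2 + 2 i\right)} = \frac{1}{118 + 2 i} = \frac{118 - 2 i}{13928}$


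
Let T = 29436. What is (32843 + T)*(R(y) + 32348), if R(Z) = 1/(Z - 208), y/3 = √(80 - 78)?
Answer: 6223101847900/3089 - 26691*√2/6178 ≈ 2.0146e+9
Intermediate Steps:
y = 3*√2 (y = 3*√(80 - 78) = 3*√2 ≈ 4.2426)
R(Z) = 1/(-208 + Z)
(32843 + T)*(R(y) + 32348) = (32843 + 29436)*(1/(-208 + 3*√2) + 32348) = 62279*(32348 + 1/(-208 + 3*√2)) = 2014601092 + 62279/(-208 + 3*√2)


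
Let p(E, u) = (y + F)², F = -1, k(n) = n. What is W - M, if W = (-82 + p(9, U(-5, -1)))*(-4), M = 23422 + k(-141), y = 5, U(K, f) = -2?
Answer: -23017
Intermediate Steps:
M = 23281 (M = 23422 - 141 = 23281)
p(E, u) = 16 (p(E, u) = (5 - 1)² = 4² = 16)
W = 264 (W = (-82 + 16)*(-4) = -66*(-4) = 264)
W - M = 264 - 1*23281 = 264 - 23281 = -23017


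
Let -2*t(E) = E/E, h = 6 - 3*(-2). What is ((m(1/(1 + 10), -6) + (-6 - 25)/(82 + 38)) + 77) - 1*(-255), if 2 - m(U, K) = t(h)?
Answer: 40109/120 ≈ 334.24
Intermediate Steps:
h = 12 (h = 6 + 6 = 12)
t(E) = -½ (t(E) = -E/(2*E) = -½*1 = -½)
m(U, K) = 5/2 (m(U, K) = 2 - 1*(-½) = 2 + ½ = 5/2)
((m(1/(1 + 10), -6) + (-6 - 25)/(82 + 38)) + 77) - 1*(-255) = ((5/2 + (-6 - 25)/(82 + 38)) + 77) - 1*(-255) = ((5/2 - 31/120) + 77) + 255 = (269/120 + 77) + 255 = 9509/120 + 255 = 40109/120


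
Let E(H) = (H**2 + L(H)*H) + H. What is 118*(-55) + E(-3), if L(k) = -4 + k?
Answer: -6463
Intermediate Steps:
E(H) = H + H**2 + H*(-4 + H) (E(H) = (H**2 + (-4 + H)*H) + H = (H**2 + H*(-4 + H)) + H = H + H**2 + H*(-4 + H))
118*(-55) + E(-3) = 118*(-55) - 3*(-3 + 2*(-3)) = -6490 - 3*(-3 - 6) = -6490 - 3*(-9) = -6490 + 27 = -6463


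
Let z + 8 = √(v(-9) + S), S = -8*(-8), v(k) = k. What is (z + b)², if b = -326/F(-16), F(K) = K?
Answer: 13321/64 + 99*√55/4 ≈ 391.69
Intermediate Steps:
S = 64
b = 163/8 (b = -326/(-16) = -326*(-1/16) = 163/8 ≈ 20.375)
z = -8 + √55 (z = -8 + √(-9 + 64) = -8 + √55 ≈ -0.58380)
(z + b)² = ((-8 + √55) + 163/8)² = (99/8 + √55)²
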